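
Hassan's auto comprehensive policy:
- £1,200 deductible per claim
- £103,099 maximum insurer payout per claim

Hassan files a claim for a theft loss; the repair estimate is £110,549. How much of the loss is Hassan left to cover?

£7,450

After the deductible, £110,549 − £1,200 = £109,349 remains.
Since £109,349 > £103,099, the payout is capped at £103,099.
Policyholder's share is the uncovered remainder: £110,549 − £103,099 = £7,450.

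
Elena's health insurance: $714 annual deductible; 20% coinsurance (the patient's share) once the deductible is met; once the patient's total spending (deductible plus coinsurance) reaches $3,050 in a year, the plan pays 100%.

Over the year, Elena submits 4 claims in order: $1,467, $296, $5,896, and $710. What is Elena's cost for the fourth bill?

Claim 1 ($1,467): $714 to deductible, leaving $753; patient's 20% is $150.60. Patient pays $864.60; OOP now $864.60.
Claim 2 ($296): 20% coinsurance on $296 = $59.20. Patient owes $59.20 (running OOP $923.80).
Claim 3 ($5,896): deductible met; 20% of $5,896 = $1,179.20. Patient pays $1,179.20; OOP now $2,103.
Claim 4 ($710): deductible met; 20% of $710 = $142. Cost to patient: $142. OOP to date $2,245.

$142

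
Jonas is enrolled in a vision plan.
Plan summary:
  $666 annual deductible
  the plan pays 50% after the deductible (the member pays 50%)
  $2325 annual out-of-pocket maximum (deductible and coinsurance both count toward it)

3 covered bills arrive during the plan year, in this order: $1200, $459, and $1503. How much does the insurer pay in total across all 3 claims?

Claim 1 ($1200): $666 finishes the deductible; $534 goes to coinsurance; 50% of $534 = $267. Cost to member: $933. OOP to date $933. Insurer: $1200 − $933 = $267.
Claim 2 ($459): deductible met; 50% of $459 = $229.50. Member pays $229.50; OOP now $1162.50. Insurer: $459 − $229.50 = $229.50.
Claim 3 ($1503): deductible met; 50% of $1503 = $751.50. Member pays $751.50; OOP now $1914. Insurer: $1503 − $751.50 = $751.50.
Insurer total = bills − member's total = $3162 − $1914 = $1248.

$1248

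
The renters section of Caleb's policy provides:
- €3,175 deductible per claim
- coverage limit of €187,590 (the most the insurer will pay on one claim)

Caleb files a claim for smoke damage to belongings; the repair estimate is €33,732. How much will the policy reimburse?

Less the €3,175 deductible: €33,732 − €3,175 = €30,557.
€30,557 ≤ €187,590, so the limit doesn't bind; insurer pays €30,557.

€30,557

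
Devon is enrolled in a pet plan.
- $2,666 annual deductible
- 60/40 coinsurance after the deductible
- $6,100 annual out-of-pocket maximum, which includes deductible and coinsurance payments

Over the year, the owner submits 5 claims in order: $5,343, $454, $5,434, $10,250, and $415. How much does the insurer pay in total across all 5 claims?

$15,796

Bill 1, $5,343: $2,666 to deductible, leaving $2,677; coinsurance $2,677 × 40% = $1,070.80. Owner owes $3,736.80 (running OOP $3,736.80). Insurer: $5,343 − $3,736.80 = $1,606.20.
Bill 2, $454: 40% coinsurance on $454 = $181.60. Owner pays $181.60; OOP now $3,918.40. Plan pays $454 − $181.60 = $272.40.
Bill 3, $5,434: 40% coinsurance on $5,434 = $2,173.60. Owner owes $2,173.60 (running OOP $6,092). Insurer: $5,434 − $2,173.60 = $3,260.40.
Bill 4, $10,250: deductible already satisfied, so owner's share is 40% × $10,250 = $4,100. That would push OOP to $10,192, over the $6,100 cap, so owner pays $6,100 − $6,092 = $8. Plan pays $10,250 − $8 = $10,242.
Bill 5, $415: deductible already satisfied, so owner's share is 40% × $415 = $166. Adding that to $6,100 gives $6,266, past the $6,100 cap; owner pays only $6,100 − $6,100 = $0. Insurer: $415 − $0 = $415.
Insurer total = bills − owner's total = $21,896 − $6,100 = $15,796.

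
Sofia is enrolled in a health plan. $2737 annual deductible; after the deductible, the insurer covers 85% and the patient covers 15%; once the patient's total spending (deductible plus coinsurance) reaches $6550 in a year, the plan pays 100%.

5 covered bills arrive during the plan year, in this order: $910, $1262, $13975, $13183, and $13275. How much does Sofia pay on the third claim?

#1 ($910): fully absorbed by the deductible. Patient pays $910; OOP now $910.
#2 ($1262): all of it applies to the deductible. Patient pays $1262; OOP now $2172.
#3 ($13975): deductible takes $565, $13410 remains; patient's 15% is $2011.50. Cost to patient: $2576.50. OOP to date $4748.50.

$2576.50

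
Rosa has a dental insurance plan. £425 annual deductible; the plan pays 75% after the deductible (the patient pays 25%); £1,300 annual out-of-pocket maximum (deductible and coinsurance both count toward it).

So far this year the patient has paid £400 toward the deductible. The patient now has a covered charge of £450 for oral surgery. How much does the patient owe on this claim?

£131.25

£400 of the £425 deductible is already met, leaving £25.
After the £25 deductible portion, £450 − £25 = £425 is subject to coinsurance.
Coinsurance: £425 × 25% = £106.25.
Patient responsibility before any cap: £25 + £106.25 = £131.25.
Total out-of-pocket so far would be £400 + £131.25 = £531.25, below the £1,300 cap — no reduction.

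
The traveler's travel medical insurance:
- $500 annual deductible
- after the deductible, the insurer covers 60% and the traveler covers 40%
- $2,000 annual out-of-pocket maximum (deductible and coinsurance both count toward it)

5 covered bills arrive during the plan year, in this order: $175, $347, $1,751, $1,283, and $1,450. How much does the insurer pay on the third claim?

$1,050.60

Claim 1 — $175: all of it applies to the deductible. Cost to traveler: $175. OOP to date $175. Plan pays $175 − $175 = $0.
Claim 2 — $347: $325 finishes the deductible; $22 goes to coinsurance; coinsurance $22 × 40% = $8.80. Traveler owes $333.80 (running OOP $508.80). Plan pays $347 − $333.80 = $13.20.
Claim 3 — $1,751: deductible met; 40% of $1,751 = $700.40. Traveler pays $700.40; OOP now $1,209.20. Plan pays $1,751 − $700.40 = $1,050.60.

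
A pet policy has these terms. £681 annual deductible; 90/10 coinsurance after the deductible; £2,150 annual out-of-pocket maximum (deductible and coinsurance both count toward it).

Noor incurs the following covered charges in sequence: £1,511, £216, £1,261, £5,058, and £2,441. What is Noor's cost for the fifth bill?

Claim 1 — £1,511: £681 finishes the deductible; £830 goes to coinsurance; coinsurance £830 × 10% = £83. Owner owes £764 (running OOP £764).
Claim 2 — £216: deductible already satisfied, so owner's share is 10% × £216 = £21.60. Owner pays £21.60; OOP now £785.60.
Claim 3 — £1,261: deductible already satisfied, so owner's share is 10% × £1,261 = £126.10. Cost to owner: £126.10. OOP to date £911.70.
Claim 4 — £5,058: 10% coinsurance on £5,058 = £505.80. Owner owes £505.80 (running OOP £1,417.50).
Claim 5 — £2,441: deductible met; 10% of £2,441 = £244.10. Owner pays £244.10; OOP now £1,661.60.

£244.10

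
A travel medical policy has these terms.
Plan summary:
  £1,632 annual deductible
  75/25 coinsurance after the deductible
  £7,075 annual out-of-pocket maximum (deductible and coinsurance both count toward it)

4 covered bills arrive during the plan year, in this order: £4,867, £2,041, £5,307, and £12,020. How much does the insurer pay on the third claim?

£3,980.25

Bill 1, £4,867: £1,632 to deductible, leaving £3,235; 25% of £3,235 = £808.75. Cost to traveler: £2,440.75. OOP to date £2,440.75. Plan pays £4,867 − £2,440.75 = £2,426.25.
Bill 2, £2,041: 25% coinsurance on £2,041 = £510.25. Traveler owes £510.25 (running OOP £2,951). Insurer: £2,041 − £510.25 = £1,530.75.
Bill 3, £5,307: deductible met; 25% of £5,307 = £1,326.75. Cost to traveler: £1,326.75. OOP to date £4,277.75. Plan pays £5,307 − £1,326.75 = £3,980.25.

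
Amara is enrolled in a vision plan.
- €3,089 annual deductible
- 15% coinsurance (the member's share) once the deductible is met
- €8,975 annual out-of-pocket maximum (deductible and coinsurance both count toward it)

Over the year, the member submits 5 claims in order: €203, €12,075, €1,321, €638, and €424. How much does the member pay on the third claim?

€198.15

Claim 1 — €203: fully absorbed by the deductible. Cost to member: €203. OOP to date €203.
Claim 2 — €12,075: €2,886 to deductible, leaving €9,189; member's 15% is €1,378.35. Member pays €4,264.35; OOP now €4,467.35.
Claim 3 — €1,321: deductible met; 15% of €1,321 = €198.15. Cost to member: €198.15. OOP to date €4,665.50.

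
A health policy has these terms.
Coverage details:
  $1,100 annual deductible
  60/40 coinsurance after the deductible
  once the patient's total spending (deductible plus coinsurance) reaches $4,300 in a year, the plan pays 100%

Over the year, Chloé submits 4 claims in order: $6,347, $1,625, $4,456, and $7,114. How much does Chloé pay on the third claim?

Claim 1 ($6,347): $1,100 finishes the deductible; $5,247 goes to coinsurance; 40% of $5,247 = $2,098.80. Patient owes $3,198.80 (running OOP $3,198.80).
Claim 2 ($1,625): 40% coinsurance on $1,625 = $650. Patient owes $650 (running OOP $3,848.80).
Claim 3 ($4,456): deductible met; 40% of $4,456 = $1,782.40. OOP would hit $5,631.20 > $4,300, so the cap limits the patient to $4,300 − $3,848.80 = $451.20.

$451.20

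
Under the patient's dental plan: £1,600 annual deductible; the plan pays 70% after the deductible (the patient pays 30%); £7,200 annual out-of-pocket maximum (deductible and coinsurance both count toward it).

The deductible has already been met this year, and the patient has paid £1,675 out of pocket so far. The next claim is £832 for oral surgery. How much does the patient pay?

The deductible is already satisfied, so the full bill goes to coinsurance.
30% of £832 = £249.60 falls to the patient.
Cumulative spending £1,675 + £249.60 = £1,924.60 stays under the £7,200 maximum.

£249.60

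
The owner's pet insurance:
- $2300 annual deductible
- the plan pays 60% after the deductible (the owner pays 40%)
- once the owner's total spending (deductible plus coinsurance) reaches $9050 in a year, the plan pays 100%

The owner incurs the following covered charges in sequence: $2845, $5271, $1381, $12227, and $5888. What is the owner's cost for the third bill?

Bill 1, $2845: $2300 finishes the deductible; $545 goes to coinsurance; coinsurance $545 × 40% = $218. Cost to owner: $2518. OOP to date $2518.
Bill 2, $5271: 40% coinsurance on $5271 = $2108.40. Owner owes $2108.40 (running OOP $4626.40).
Bill 3, $1381: 40% coinsurance on $1381 = $552.40. Cost to owner: $552.40. OOP to date $5178.80.

$552.40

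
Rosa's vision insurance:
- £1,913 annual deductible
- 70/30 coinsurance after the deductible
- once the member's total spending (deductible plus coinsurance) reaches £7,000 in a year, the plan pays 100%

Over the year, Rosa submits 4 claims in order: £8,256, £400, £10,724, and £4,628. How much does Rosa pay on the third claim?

#1 (£8,256): deductible takes £1,913, £6,343 remains; 30% of £6,343 = £1,902.90. Member owes £3,815.90 (running OOP £3,815.90).
#2 (£400): 30% coinsurance on £400 = £120. Member pays £120; OOP now £3,935.90.
#3 (£10,724): deductible already satisfied, so member's share is 30% × £10,724 = £3,217.20. Adding that to £3,935.90 gives £7,153.10, past the £7,000 cap; member pays only £7,000 − £3,935.90 = £3,064.10.

£3,064.10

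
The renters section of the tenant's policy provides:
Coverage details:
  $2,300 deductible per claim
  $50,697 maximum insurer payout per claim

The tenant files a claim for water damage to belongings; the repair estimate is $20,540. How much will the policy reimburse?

After the deductible, $20,540 − $2,300 = $18,240 remains.
$18,240 ≤ $50,697, so the limit doesn't bind; insurer pays $18,240.

$18,240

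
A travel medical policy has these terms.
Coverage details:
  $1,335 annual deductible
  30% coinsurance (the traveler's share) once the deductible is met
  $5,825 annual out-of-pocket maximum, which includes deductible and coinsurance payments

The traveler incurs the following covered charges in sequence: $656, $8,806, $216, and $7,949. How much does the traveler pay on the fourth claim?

Claim 1 — $656: fully absorbed by the deductible. Cost to traveler: $656. OOP to date $656.
Claim 2 — $8,806: $679 to deductible, leaving $8,127; coinsurance $8,127 × 30% = $2,438.10. Cost to traveler: $3,117.10. OOP to date $3,773.10.
Claim 3 — $216: deductible met; 30% of $216 = $64.80. Traveler pays $64.80; OOP now $3,837.90.
Claim 4 — $7,949: 30% coinsurance on $7,949 = $2,384.70. OOP would hit $6,222.60 > $5,825, so the cap limits the traveler to $5,825 − $3,837.90 = $1,987.10.

$1,987.10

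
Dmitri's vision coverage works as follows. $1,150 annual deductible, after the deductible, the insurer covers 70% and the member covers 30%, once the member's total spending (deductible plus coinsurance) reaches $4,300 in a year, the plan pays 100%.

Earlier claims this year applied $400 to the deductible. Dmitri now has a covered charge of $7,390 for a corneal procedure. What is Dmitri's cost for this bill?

Deductible still to meet: $1,150 − $400 = $750.
The remaining $6,640 (= $7,390 − $750) moves to coinsurance.
Member's 30% share of $6,640 is $1,992.
Member responsibility before any cap: $750 + $1,992 = $2,742.
Cumulative spending $400 + $2,742 = $3,142 stays under the $4,300 maximum.

$2,742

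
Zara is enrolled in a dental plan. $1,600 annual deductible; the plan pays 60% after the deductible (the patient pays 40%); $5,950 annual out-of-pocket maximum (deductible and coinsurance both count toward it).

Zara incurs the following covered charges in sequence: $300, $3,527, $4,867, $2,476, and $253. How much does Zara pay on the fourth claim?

Claim 1 ($300): fully absorbed by the deductible. Cost to patient: $300. OOP to date $300.
Claim 2 ($3,527): $1,300 finishes the deductible; $2,227 goes to coinsurance; patient's 40% is $890.80. Patient owes $2,190.80 (running OOP $2,490.80).
Claim 3 ($4,867): deductible met; 40% of $4,867 = $1,946.80. Patient pays $1,946.80; OOP now $4,437.60.
Claim 4 ($2,476): 40% coinsurance on $2,476 = $990.40. Patient pays $990.40; OOP now $5,428.

$990.40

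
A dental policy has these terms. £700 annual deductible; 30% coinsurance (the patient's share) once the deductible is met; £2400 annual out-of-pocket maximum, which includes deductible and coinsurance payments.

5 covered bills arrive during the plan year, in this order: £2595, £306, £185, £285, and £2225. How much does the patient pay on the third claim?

£55.50

#1 (£2595): £700 to deductible, leaving £1895; 30% of £1895 = £568.50. Cost to patient: £1268.50. OOP to date £1268.50.
#2 (£306): deductible met; 30% of £306 = £91.80. Patient owes £91.80 (running OOP £1360.30).
#3 (£185): deductible already satisfied, so patient's share is 30% × £185 = £55.50. Patient owes £55.50 (running OOP £1415.80).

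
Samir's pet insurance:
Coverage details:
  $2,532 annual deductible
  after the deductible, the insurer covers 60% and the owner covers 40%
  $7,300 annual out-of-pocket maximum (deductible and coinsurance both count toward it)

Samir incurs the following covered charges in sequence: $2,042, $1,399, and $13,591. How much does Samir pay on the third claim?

Claim 1 — $2,042: fully absorbed by the deductible. Cost to owner: $2,042. OOP to date $2,042.
Claim 2 — $1,399: deductible takes $490, $909 remains; coinsurance $909 × 40% = $363.60. Cost to owner: $853.60. OOP to date $2,895.60.
Claim 3 — $13,591: deductible already satisfied, so owner's share is 40% × $13,591 = $5,436.40. Adding that to $2,895.60 gives $8,332, past the $7,300 cap; owner pays only $7,300 − $2,895.60 = $4,404.40.

$4,404.40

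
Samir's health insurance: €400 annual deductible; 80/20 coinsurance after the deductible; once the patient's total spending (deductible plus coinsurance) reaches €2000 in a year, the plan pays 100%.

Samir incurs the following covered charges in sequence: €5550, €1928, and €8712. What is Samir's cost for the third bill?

Claim 1 (€5550): €400 finishes the deductible; €5150 goes to coinsurance; coinsurance €5150 × 20% = €1030. Patient pays €1430; OOP now €1430.
Claim 2 (€1928): deductible met; 20% of €1928 = €385.60. Cost to patient: €385.60. OOP to date €1815.60.
Claim 3 (€8712): 20% coinsurance on €8712 = €1742.40. OOP would hit €3558 > €2000, so the cap limits the patient to €2000 − €1815.60 = €184.40.

€184.40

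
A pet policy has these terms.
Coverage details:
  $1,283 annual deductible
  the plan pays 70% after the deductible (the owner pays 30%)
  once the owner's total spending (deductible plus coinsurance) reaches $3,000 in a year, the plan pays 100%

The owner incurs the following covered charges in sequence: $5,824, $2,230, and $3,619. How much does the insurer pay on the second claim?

$1,875.30

Claim 1 ($5,824): deductible takes $1,283, $4,541 remains; 30% of $4,541 = $1,362.30. Owner pays $2,645.30; OOP now $2,645.30. Plan pays $5,824 − $2,645.30 = $3,178.70.
Claim 2 ($2,230): deductible already satisfied, so owner's share is 30% × $2,230 = $669. Adding that to $2,645.30 gives $3,314.30, past the $3,000 cap; owner pays only $3,000 − $2,645.30 = $354.70. Insurer: $2,230 − $354.70 = $1,875.30.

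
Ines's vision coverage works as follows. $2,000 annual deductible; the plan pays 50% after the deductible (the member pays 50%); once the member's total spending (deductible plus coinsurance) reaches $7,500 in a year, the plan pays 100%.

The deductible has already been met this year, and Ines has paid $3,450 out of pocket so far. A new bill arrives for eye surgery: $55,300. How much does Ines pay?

$4,050

With the deductible met, the entire $55,300 is subject to coinsurance.
50% of $55,300 = $27,650 falls to the member.
Year-to-date out-of-pocket would reach $3,450 + $27,650 = $31,100, above the $7,500 maximum, so the member pays only $7,500 − $3,450 = $4,050.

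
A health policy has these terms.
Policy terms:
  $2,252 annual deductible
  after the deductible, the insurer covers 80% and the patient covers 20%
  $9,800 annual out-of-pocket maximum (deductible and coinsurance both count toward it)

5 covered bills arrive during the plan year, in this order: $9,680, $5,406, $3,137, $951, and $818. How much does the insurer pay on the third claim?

$2,509.60

Claim 1 ($9,680): $2,252 to deductible, leaving $7,428; 20% of $7,428 = $1,485.60. Patient pays $3,737.60; OOP now $3,737.60. Insurer: $9,680 − $3,737.60 = $5,942.40.
Claim 2 ($5,406): deductible already satisfied, so patient's share is 20% × $5,406 = $1,081.20. Patient pays $1,081.20; OOP now $4,818.80. Insurer: $5,406 − $1,081.20 = $4,324.80.
Claim 3 ($3,137): deductible already satisfied, so patient's share is 20% × $3,137 = $627.40. Patient pays $627.40; OOP now $5,446.20. Insurer: $3,137 − $627.40 = $2,509.60.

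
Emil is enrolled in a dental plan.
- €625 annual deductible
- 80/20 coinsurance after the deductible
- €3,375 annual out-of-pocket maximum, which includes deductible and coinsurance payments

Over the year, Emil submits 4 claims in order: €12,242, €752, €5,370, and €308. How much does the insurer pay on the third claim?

€5,093.80

#1 (€12,242): €625 finishes the deductible; €11,617 goes to coinsurance; coinsurance €11,617 × 20% = €2,323.40. Patient owes €2,948.40 (running OOP €2,948.40). Insurer: €12,242 − €2,948.40 = €9,293.60.
#2 (€752): deductible met; 20% of €752 = €150.40. Patient pays €150.40; OOP now €3,098.80. Insurer: €752 − €150.40 = €601.60.
#3 (€5,370): 20% coinsurance on €5,370 = €1,074. OOP would hit €4,172.80 > €3,375, so the cap limits the patient to €3,375 − €3,098.80 = €276.20. Plan pays €5,370 − €276.20 = €5,093.80.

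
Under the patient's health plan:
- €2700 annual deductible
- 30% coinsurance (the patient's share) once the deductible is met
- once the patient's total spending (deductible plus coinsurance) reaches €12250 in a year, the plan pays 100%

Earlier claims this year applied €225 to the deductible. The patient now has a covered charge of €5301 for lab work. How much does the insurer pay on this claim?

€1978.20

€225 of the €2700 deductible is already met, leaving €2475.
The remaining €2826 (= €5301 − €2475) moves to coinsurance.
Coinsurance: €2826 × 30% = €847.80.
Patient responsibility before any cap: €2475 + €847.80 = €3322.80.
Year-to-date out-of-pocket becomes €225 + €3322.80 = €3547.80, still under the €12250 maximum, so no cap applies.
Insurer pays the balance: €5301 − €3322.80 = €1978.20.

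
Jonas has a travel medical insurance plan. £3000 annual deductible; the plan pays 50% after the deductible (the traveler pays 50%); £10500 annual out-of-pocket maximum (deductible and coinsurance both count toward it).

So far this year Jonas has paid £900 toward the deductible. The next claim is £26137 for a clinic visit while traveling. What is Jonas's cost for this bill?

Deductible still to meet: £3000 − £900 = £2100.
The remaining £24037 (= £26137 − £2100) moves to coinsurance.
Traveler's 50% share of £24037 is £12018.50.
So the traveler owes £2100 + £12018.50 = £14118.50 before any cap.
Year-to-date out-of-pocket would reach £900 + £14118.50 = £15018.50, above the £10500 maximum, so the traveler pays only £10500 − £900 = £9600.

£9600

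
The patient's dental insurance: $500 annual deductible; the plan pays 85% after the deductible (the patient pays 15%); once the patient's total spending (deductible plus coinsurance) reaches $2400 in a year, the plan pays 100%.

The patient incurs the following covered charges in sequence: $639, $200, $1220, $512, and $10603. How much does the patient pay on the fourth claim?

$76.80

#1 ($639): $500 to deductible, leaving $139; 15% of $139 = $20.85. Patient owes $520.85 (running OOP $520.85).
#2 ($200): deductible met; 15% of $200 = $30. Patient owes $30 (running OOP $550.85).
#3 ($1220): 15% coinsurance on $1220 = $183. Patient owes $183 (running OOP $733.85).
#4 ($512): deductible already satisfied, so patient's share is 15% × $512 = $76.80. Patient owes $76.80 (running OOP $810.65).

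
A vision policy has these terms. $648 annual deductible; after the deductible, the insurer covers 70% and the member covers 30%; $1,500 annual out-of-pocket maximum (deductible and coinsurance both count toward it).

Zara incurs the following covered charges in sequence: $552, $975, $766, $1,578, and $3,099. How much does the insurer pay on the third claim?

Bill 1, $552: entire amount goes to the deductible. Member owes $552 (running OOP $552). Plan pays $552 − $552 = $0.
Bill 2, $975: $96 to deductible, leaving $879; member's 30% is $263.70. Member owes $359.70 (running OOP $911.70). Plan pays $975 − $359.70 = $615.30.
Bill 3, $766: 30% coinsurance on $766 = $229.80. Member owes $229.80 (running OOP $1,141.50). Insurer: $766 − $229.80 = $536.20.

$536.20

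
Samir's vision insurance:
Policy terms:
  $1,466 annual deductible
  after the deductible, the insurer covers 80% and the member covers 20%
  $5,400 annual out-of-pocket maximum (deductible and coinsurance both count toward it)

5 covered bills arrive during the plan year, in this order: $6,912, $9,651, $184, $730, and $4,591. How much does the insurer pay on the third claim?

$147.20

#1 ($6,912): $1,466 to deductible, leaving $5,446; coinsurance $5,446 × 20% = $1,089.20. Member pays $2,555.20; OOP now $2,555.20. Plan pays $6,912 − $2,555.20 = $4,356.80.
#2 ($9,651): 20% coinsurance on $9,651 = $1,930.20. Member owes $1,930.20 (running OOP $4,485.40). Plan pays $9,651 − $1,930.20 = $7,720.80.
#3 ($184): deductible met; 20% of $184 = $36.80. Cost to member: $36.80. OOP to date $4,522.20. Insurer: $184 − $36.80 = $147.20.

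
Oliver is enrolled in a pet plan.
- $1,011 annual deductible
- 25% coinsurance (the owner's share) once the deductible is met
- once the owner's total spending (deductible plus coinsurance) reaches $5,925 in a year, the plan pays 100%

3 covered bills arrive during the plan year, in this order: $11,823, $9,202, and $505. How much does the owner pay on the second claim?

$2,211

#1 ($11,823): $1,011 to deductible, leaving $10,812; coinsurance $10,812 × 25% = $2,703. Cost to owner: $3,714. OOP to date $3,714.
#2 ($9,202): 25% coinsurance on $9,202 = $2,300.50. Adding that to $3,714 gives $6,014.50, past the $5,925 cap; owner pays only $5,925 − $3,714 = $2,211.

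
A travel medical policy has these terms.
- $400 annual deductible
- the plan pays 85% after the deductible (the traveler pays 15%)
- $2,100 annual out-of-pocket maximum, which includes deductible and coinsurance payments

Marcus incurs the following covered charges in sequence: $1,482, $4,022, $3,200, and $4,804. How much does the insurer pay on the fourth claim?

$4,349.60

Claim 1 — $1,482: $400 finishes the deductible; $1,082 goes to coinsurance; 15% of $1,082 = $162.30. Traveler owes $562.30 (running OOP $562.30). Plan pays $1,482 − $562.30 = $919.70.
Claim 2 — $4,022: deductible met; 15% of $4,022 = $603.30. Traveler owes $603.30 (running OOP $1,165.60). Plan pays $4,022 − $603.30 = $3,418.70.
Claim 3 — $3,200: 15% coinsurance on $3,200 = $480. Cost to traveler: $480. OOP to date $1,645.60. Plan pays $3,200 − $480 = $2,720.
Claim 4 — $4,804: deductible already satisfied, so traveler's share is 15% × $4,804 = $720.60. OOP would hit $2,366.20 > $2,100, so the cap limits the traveler to $2,100 − $1,645.60 = $454.40. Insurer: $4,804 − $454.40 = $4,349.60.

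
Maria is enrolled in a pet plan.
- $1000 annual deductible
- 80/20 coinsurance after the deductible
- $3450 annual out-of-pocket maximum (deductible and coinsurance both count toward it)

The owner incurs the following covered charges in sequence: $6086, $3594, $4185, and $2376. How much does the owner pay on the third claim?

Claim 1 — $6086: $1000 to deductible, leaving $5086; 20% of $5086 = $1017.20. Owner pays $2017.20; OOP now $2017.20.
Claim 2 — $3594: deductible already satisfied, so owner's share is 20% × $3594 = $718.80. Owner owes $718.80 (running OOP $2736).
Claim 3 — $4185: deductible already satisfied, so owner's share is 20% × $4185 = $837. Adding that to $2736 gives $3573, past the $3450 cap; owner pays only $3450 − $2736 = $714.

$714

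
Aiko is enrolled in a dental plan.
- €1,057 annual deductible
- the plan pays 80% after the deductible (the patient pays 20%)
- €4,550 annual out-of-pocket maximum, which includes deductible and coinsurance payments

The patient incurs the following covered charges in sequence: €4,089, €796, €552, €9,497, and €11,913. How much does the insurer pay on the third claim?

€441.60

Bill 1, €4,089: deductible takes €1,057, €3,032 remains; patient's 20% is €606.40. Patient owes €1,663.40 (running OOP €1,663.40). Plan pays €4,089 − €1,663.40 = €2,425.60.
Bill 2, €796: deductible met; 20% of €796 = €159.20. Cost to patient: €159.20. OOP to date €1,822.60. Plan pays €796 − €159.20 = €636.80.
Bill 3, €552: 20% coinsurance on €552 = €110.40. Cost to patient: €110.40. OOP to date €1,933. Plan pays €552 − €110.40 = €441.60.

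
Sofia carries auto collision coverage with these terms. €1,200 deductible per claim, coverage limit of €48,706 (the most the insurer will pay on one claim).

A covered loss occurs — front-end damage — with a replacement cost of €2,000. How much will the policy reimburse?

€800

Less the €1,200 deductible: €2,000 − €1,200 = €800.
That's under the €48,706 cap, so the insurer reimburses the full €800.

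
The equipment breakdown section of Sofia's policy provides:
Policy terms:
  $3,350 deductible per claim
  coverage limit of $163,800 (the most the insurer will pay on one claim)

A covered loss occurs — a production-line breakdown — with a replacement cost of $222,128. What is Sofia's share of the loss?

$58,328

Subtract the deductible: $222,128 − $3,350 = $218,778.
Since $218,778 > $163,800, the payout is capped at $163,800.
Out of pocket: $222,128 − $163,800 = $58,328.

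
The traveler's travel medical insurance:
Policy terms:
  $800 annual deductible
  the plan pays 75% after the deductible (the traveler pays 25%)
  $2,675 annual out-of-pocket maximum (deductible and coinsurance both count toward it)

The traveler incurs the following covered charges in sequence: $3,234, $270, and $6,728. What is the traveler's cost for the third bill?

$1,199

Claim 1 ($3,234): deductible takes $800, $2,434 remains; 25% of $2,434 = $608.50. Traveler pays $1,408.50; OOP now $1,408.50.
Claim 2 ($270): deductible met; 25% of $270 = $67.50. Traveler pays $67.50; OOP now $1,476.
Claim 3 ($6,728): deductible met; 25% of $6,728 = $1,682. Adding that to $1,476 gives $3,158, past the $2,675 cap; traveler pays only $2,675 − $1,476 = $1,199.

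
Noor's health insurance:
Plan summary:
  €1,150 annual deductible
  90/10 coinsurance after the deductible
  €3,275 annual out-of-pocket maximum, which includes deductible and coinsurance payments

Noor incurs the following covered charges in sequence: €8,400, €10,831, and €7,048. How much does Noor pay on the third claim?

€316.90

#1 (€8,400): deductible takes €1,150, €7,250 remains; coinsurance €7,250 × 10% = €725. Patient pays €1,875; OOP now €1,875.
#2 (€10,831): 10% coinsurance on €10,831 = €1,083.10. Cost to patient: €1,083.10. OOP to date €2,958.10.
#3 (€7,048): 10% coinsurance on €7,048 = €704.80. That would push OOP to €3,662.90, over the €3,275 cap, so patient pays €3,275 − €2,958.10 = €316.90.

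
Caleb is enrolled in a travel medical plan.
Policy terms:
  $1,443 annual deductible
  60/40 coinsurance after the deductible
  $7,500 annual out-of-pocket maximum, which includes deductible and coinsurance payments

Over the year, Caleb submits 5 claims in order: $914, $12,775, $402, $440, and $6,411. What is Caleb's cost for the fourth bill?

Claim 1 — $914: all of it applies to the deductible. Traveler pays $914; OOP now $914.
Claim 2 — $12,775: $529 finishes the deductible; $12,246 goes to coinsurance; 40% of $12,246 = $4,898.40. Traveler owes $5,427.40 (running OOP $6,341.40).
Claim 3 — $402: deductible already satisfied, so traveler's share is 40% × $402 = $160.80. Traveler owes $160.80 (running OOP $6,502.20).
Claim 4 — $440: deductible already satisfied, so traveler's share is 40% × $440 = $176. Traveler pays $176; OOP now $6,678.20.

$176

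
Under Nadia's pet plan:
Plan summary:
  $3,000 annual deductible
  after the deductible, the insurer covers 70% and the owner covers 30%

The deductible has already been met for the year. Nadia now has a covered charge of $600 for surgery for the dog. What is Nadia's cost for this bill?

$180

The deductible is already satisfied, so the full bill goes to coinsurance.
Coinsurance: $600 × 30% = $180.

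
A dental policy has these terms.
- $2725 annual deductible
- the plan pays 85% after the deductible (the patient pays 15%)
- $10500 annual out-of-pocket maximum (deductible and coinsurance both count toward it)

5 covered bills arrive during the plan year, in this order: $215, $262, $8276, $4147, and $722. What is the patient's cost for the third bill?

Claim 1 — $215: all of it applies to the deductible. Patient pays $215; OOP now $215.
Claim 2 — $262: all of it applies to the deductible. Patient pays $262; OOP now $477.
Claim 3 — $8276: deductible takes $2248, $6028 remains; 15% of $6028 = $904.20. Patient owes $3152.20 (running OOP $3629.20).

$3152.20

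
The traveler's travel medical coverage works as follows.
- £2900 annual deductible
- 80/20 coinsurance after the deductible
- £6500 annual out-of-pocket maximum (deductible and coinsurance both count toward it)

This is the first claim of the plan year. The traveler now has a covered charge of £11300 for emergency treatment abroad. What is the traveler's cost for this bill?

Nothing has been paid toward the £2900 deductible, so the first £2900 of this charge is applied there.
That leaves £11300 − £2900 = £8400 for coinsurance.
Coinsurance: £8400 × 20% = £1680.
That puts the traveler's cost at £2900 + £1680 = £4580 before any cap.
Cumulative spending £0 + £4580 = £4580 stays under the £6500 maximum.

£4580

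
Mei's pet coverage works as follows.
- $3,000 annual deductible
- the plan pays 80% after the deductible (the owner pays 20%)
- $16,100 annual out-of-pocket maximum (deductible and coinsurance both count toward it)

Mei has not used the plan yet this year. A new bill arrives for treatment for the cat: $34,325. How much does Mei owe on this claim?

$9,265

Deductible not yet touched, so the first $3,000 of the bill goes to the deductible.
The remaining $31,325 (= $34,325 − $3,000) moves to coinsurance.
Coinsurance: $31,325 × 20% = $6,265.
So the owner owes $3,000 + $6,265 = $9,265 before any cap.
Year-to-date out-of-pocket becomes $0 + $9,265 = $9,265, still under the $16,100 maximum, so no cap applies.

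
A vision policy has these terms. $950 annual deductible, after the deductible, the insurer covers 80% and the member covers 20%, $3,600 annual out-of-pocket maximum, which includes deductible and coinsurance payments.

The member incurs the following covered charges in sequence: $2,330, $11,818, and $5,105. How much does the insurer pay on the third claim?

$5,094.60

Claim 1 — $2,330: $950 finishes the deductible; $1,380 goes to coinsurance; member's 20% is $276. Member owes $1,226 (running OOP $1,226). Plan pays $2,330 − $1,226 = $1,104.
Claim 2 — $11,818: deductible met; 20% of $11,818 = $2,363.60. Member pays $2,363.60; OOP now $3,589.60. Insurer: $11,818 − $2,363.60 = $9,454.40.
Claim 3 — $5,105: 20% coinsurance on $5,105 = $1,021. That would push OOP to $4,610.60, over the $3,600 cap, so member pays $3,600 − $3,589.60 = $10.40. Plan pays $5,105 − $10.40 = $5,094.60.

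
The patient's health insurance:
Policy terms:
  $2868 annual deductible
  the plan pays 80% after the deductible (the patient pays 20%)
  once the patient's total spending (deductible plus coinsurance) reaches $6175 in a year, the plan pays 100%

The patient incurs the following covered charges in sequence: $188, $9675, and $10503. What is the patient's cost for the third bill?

$1908

Claim 1 ($188): fully absorbed by the deductible. Patient owes $188 (running OOP $188).
Claim 2 ($9675): $2680 finishes the deductible; $6995 goes to coinsurance; 20% of $6995 = $1399. Patient pays $4079; OOP now $4267.
Claim 3 ($10503): deductible already satisfied, so patient's share is 20% × $10503 = $2100.60. OOP would hit $6367.60 > $6175, so the cap limits the patient to $6175 − $4267 = $1908.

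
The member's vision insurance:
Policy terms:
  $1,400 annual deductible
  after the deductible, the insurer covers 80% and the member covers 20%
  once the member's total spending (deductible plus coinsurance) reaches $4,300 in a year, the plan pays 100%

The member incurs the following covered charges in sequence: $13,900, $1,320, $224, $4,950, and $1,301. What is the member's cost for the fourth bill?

Bill 1, $13,900: $1,400 finishes the deductible; $12,500 goes to coinsurance; 20% of $12,500 = $2,500. Member pays $3,900; OOP now $3,900.
Bill 2, $1,320: 20% coinsurance on $1,320 = $264. Cost to member: $264. OOP to date $4,164.
Bill 3, $224: deductible already satisfied, so member's share is 20% × $224 = $44.80. Member pays $44.80; OOP now $4,208.80.
Bill 4, $4,950: deductible met; 20% of $4,950 = $990. OOP would hit $5,198.80 > $4,300, so the cap limits the member to $4,300 − $4,208.80 = $91.20.

$91.20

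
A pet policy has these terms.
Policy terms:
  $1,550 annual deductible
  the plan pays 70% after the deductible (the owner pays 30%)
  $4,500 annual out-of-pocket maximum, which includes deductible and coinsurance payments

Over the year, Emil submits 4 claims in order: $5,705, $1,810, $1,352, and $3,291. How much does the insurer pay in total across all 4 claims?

Claim 1 — $5,705: deductible takes $1,550, $4,155 remains; 30% of $4,155 = $1,246.50. Owner owes $2,796.50 (running OOP $2,796.50). Insurer: $5,705 − $2,796.50 = $2,908.50.
Claim 2 — $1,810: deductible already satisfied, so owner's share is 30% × $1,810 = $543. Owner owes $543 (running OOP $3,339.50). Insurer: $1,810 − $543 = $1,267.
Claim 3 — $1,352: 30% coinsurance on $1,352 = $405.60. Owner owes $405.60 (running OOP $3,745.10). Plan pays $1,352 − $405.60 = $946.40.
Claim 4 — $3,291: deductible already satisfied, so owner's share is 30% × $3,291 = $987.30. Adding that to $3,745.10 gives $4,732.40, past the $4,500 cap; owner pays only $4,500 − $3,745.10 = $754.90. Plan pays $3,291 − $754.90 = $2,536.10.
Insurer total: $2,908.50 + $1,267 + $946.40 + $2,536.10 = $7,658.

$7,658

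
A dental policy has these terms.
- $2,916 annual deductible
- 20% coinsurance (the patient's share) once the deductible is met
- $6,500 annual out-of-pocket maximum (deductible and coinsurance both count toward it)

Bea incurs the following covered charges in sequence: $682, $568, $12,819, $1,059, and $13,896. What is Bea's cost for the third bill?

$3,896.60

Bill 1, $682: all of it applies to the deductible. Patient owes $682 (running OOP $682).
Bill 2, $568: entire amount goes to the deductible. Patient pays $568; OOP now $1,250.
Bill 3, $12,819: deductible takes $1,666, $11,153 remains; 20% of $11,153 = $2,230.60. Patient pays $3,896.60; OOP now $5,146.60.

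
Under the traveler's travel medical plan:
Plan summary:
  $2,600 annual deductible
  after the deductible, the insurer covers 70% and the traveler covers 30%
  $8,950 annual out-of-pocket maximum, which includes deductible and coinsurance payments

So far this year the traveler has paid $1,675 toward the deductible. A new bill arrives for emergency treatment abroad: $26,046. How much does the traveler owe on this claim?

$7,275

$1,675 of the $2,600 deductible is already met, leaving $925.
That leaves $26,046 − $925 = $25,121 for coinsurance.
Coinsurance: $25,121 × 30% = $7,536.30.
That puts the traveler's cost at $925 + $7,536.30 = $8,461.30 before any cap.
That would bring total out-of-pocket to $10,136.30, past the $8,950 cap. The traveler is capped at $8,950 − $1,675 = $7,275 on this claim.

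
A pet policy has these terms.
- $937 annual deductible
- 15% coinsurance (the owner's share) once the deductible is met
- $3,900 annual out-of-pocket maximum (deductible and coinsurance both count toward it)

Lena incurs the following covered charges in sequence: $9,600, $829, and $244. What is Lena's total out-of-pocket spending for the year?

Bill 1, $9,600: $937 to deductible, leaving $8,663; owner's 15% is $1,299.45. Cost to owner: $2,236.45. OOP to date $2,236.45.
Bill 2, $829: deductible already satisfied, so owner's share is 15% × $829 = $124.35. Cost to owner: $124.35. OOP to date $2,360.80.
Bill 3, $244: deductible already satisfied, so owner's share is 15% × $244 = $36.60. Cost to owner: $36.60. OOP to date $2,397.40.
Total paid by the owner: $2,236.45 + $124.35 + $36.60 = $2,397.40.

$2,397.40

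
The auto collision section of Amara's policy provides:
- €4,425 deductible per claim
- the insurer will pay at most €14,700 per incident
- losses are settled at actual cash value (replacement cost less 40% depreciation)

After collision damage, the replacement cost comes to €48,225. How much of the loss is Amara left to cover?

€33,525

Depreciate 40%: the covered value is €48,225 × 0.6 = €28,935.
Subtract the deductible: €28,935 − €4,425 = €24,510.
Since €24,510 > €14,700, the payout is capped at €14,700.
Out of pocket: €48,225 − €14,700 = €33,525.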